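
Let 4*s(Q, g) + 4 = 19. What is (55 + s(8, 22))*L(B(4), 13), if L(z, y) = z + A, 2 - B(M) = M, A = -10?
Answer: -705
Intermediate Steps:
s(Q, g) = 15/4 (s(Q, g) = -1 + (1/4)*19 = -1 + 19/4 = 15/4)
B(M) = 2 - M
L(z, y) = -10 + z (L(z, y) = z - 10 = -10 + z)
(55 + s(8, 22))*L(B(4), 13) = (55 + 15/4)*(-10 + (2 - 1*4)) = 235*(-10 + (2 - 4))/4 = 235*(-10 - 2)/4 = (235/4)*(-12) = -705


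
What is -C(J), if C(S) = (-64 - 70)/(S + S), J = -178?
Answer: -67/178 ≈ -0.37640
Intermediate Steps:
C(S) = -67/S (C(S) = -134*1/(2*S) = -67/S)
-C(J) = -(-67)/(-178) = -(-67)*(-1)/178 = -1*67/178 = -67/178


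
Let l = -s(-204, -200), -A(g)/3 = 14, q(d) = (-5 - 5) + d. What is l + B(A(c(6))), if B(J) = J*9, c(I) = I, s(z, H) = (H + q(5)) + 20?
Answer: -193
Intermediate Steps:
q(d) = -10 + d
s(z, H) = 15 + H (s(z, H) = (H + (-10 + 5)) + 20 = (H - 5) + 20 = (-5 + H) + 20 = 15 + H)
A(g) = -42 (A(g) = -3*14 = -42)
l = 185 (l = -(15 - 200) = -1*(-185) = 185)
B(J) = 9*J
l + B(A(c(6))) = 185 + 9*(-42) = 185 - 378 = -193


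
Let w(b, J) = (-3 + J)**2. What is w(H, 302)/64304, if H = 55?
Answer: 89401/64304 ≈ 1.3903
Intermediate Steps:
w(H, 302)/64304 = (-3 + 302)**2/64304 = 299**2*(1/64304) = 89401*(1/64304) = 89401/64304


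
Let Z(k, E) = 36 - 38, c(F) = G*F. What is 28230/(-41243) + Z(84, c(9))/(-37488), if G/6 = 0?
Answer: -529101877/773058792 ≈ -0.68443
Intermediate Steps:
G = 0 (G = 6*0 = 0)
c(F) = 0 (c(F) = 0*F = 0)
Z(k, E) = -2
28230/(-41243) + Z(84, c(9))/(-37488) = 28230/(-41243) - 2/(-37488) = 28230*(-1/41243) - 2*(-1/37488) = -28230/41243 + 1/18744 = -529101877/773058792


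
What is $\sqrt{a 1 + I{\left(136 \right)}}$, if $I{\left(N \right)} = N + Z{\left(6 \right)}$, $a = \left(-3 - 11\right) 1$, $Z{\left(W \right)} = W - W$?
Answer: $\sqrt{122} \approx 11.045$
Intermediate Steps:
$Z{\left(W \right)} = 0$
$a = -14$ ($a = \left(-14\right) 1 = -14$)
$I{\left(N \right)} = N$ ($I{\left(N \right)} = N + 0 = N$)
$\sqrt{a 1 + I{\left(136 \right)}} = \sqrt{\left(-14\right) 1 + 136} = \sqrt{-14 + 136} = \sqrt{122}$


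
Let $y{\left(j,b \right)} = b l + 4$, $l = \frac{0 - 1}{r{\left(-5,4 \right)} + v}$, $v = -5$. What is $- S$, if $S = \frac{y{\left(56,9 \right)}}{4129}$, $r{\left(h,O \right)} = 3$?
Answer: $- \frac{17}{8258} \approx -0.0020586$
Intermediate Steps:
$l = \frac{1}{2}$ ($l = \frac{0 - 1}{3 - 5} = - \frac{1}{-2} = \left(-1\right) \left(- \frac{1}{2}\right) = \frac{1}{2} \approx 0.5$)
$y{\left(j,b \right)} = 4 + \frac{b}{2}$ ($y{\left(j,b \right)} = b \frac{1}{2} + 4 = \frac{b}{2} + 4 = 4 + \frac{b}{2}$)
$S = \frac{17}{8258}$ ($S = \frac{4 + \frac{1}{2} \cdot 9}{4129} = \left(4 + \frac{9}{2}\right) \frac{1}{4129} = \frac{17}{2} \cdot \frac{1}{4129} = \frac{17}{8258} \approx 0.0020586$)
$- S = \left(-1\right) \frac{17}{8258} = - \frac{17}{8258}$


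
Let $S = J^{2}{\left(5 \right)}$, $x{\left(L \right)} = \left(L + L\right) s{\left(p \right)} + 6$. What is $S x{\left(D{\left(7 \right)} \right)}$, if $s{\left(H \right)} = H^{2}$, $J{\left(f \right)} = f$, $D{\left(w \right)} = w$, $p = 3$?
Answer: $3300$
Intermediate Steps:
$x{\left(L \right)} = 6 + 18 L$ ($x{\left(L \right)} = \left(L + L\right) 3^{2} + 6 = 2 L 9 + 6 = 18 L + 6 = 6 + 18 L$)
$S = 25$ ($S = 5^{2} = 25$)
$S x{\left(D{\left(7 \right)} \right)} = 25 \left(6 + 18 \cdot 7\right) = 25 \left(6 + 126\right) = 25 \cdot 132 = 3300$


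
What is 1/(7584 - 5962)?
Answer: 1/1622 ≈ 0.00061652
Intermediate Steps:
1/(7584 - 5962) = 1/1622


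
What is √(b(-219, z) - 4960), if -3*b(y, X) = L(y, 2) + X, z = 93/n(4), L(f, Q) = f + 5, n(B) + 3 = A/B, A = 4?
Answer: I*√175434/6 ≈ 69.808*I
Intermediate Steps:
n(B) = -3 + 4/B
L(f, Q) = 5 + f
z = -93/2 (z = 93/(-3 + 4/4) = 93/(-3 + 4*(¼)) = 93/(-3 + 1) = 93/(-2) = 93*(-½) = -93/2 ≈ -46.500)
b(y, X) = -5/3 - X/3 - y/3 (b(y, X) = -((5 + y) + X)/3 = -(5 + X + y)/3 = -5/3 - X/3 - y/3)
√(b(-219, z) - 4960) = √((-5/3 - ⅓*(-93/2) - ⅓*(-219)) - 4960) = √((-5/3 + 31/2 + 73) - 4960) = √(521/6 - 4960) = √(-29239/6) = I*√175434/6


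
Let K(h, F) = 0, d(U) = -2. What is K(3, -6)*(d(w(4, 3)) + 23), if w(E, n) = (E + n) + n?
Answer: 0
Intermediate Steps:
w(E, n) = E + 2*n
K(3, -6)*(d(w(4, 3)) + 23) = 0*(-2 + 23) = 0*21 = 0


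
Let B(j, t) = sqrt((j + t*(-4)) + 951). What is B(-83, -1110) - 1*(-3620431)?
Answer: 3620431 + 2*sqrt(1327) ≈ 3.6205e+6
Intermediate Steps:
B(j, t) = sqrt(951 + j - 4*t) (B(j, t) = sqrt((j - 4*t) + 951) = sqrt(951 + j - 4*t))
B(-83, -1110) - 1*(-3620431) = sqrt(951 - 83 - 4*(-1110)) - 1*(-3620431) = sqrt(951 - 83 + 4440) + 3620431 = sqrt(5308) + 3620431 = 2*sqrt(1327) + 3620431 = 3620431 + 2*sqrt(1327)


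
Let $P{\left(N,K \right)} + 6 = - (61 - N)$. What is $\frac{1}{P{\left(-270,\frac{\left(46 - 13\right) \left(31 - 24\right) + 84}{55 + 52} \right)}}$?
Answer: $- \frac{1}{337} \approx -0.0029674$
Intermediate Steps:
$P{\left(N,K \right)} = -67 + N$ ($P{\left(N,K \right)} = -6 - \left(61 - N\right) = -6 + \left(-61 + N\right) = -67 + N$)
$\frac{1}{P{\left(-270,\frac{\left(46 - 13\right) \left(31 - 24\right) + 84}{55 + 52} \right)}} = \frac{1}{-67 - 270} = \frac{1}{-337} = - \frac{1}{337}$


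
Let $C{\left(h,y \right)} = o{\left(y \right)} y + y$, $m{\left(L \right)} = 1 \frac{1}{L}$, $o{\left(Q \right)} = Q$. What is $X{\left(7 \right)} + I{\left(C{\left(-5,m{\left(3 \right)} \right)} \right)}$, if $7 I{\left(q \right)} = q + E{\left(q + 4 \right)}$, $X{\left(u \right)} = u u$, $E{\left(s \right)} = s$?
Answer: $\frac{3131}{63} \approx 49.698$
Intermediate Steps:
$m{\left(L \right)} = \frac{1}{L}$
$C{\left(h,y \right)} = y + y^{2}$ ($C{\left(h,y \right)} = y y + y = y^{2} + y = y + y^{2}$)
$X{\left(u \right)} = u^{2}$
$I{\left(q \right)} = \frac{4}{7} + \frac{2 q}{7}$ ($I{\left(q \right)} = \frac{q + \left(q + 4\right)}{7} = \frac{q + \left(4 + q\right)}{7} = \frac{4 + 2 q}{7} = \frac{4}{7} + \frac{2 q}{7}$)
$X{\left(7 \right)} + I{\left(C{\left(-5,m{\left(3 \right)} \right)} \right)} = 7^{2} + \left(\frac{4}{7} + \frac{2 \frac{1 + \frac{1}{3}}{3}}{7}\right) = 49 + \left(\frac{4}{7} + \frac{2 \frac{1 + \frac{1}{3}}{3}}{7}\right) = 49 + \left(\frac{4}{7} + \frac{2 \cdot \frac{1}{3} \cdot \frac{4}{3}}{7}\right) = 49 + \left(\frac{4}{7} + \frac{2}{7} \cdot \frac{4}{9}\right) = 49 + \left(\frac{4}{7} + \frac{8}{63}\right) = 49 + \frac{44}{63} = \frac{3131}{63}$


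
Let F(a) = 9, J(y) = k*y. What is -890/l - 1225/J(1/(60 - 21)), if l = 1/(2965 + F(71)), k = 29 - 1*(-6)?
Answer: -2648225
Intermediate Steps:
k = 35 (k = 29 + 6 = 35)
J(y) = 35*y
l = 1/2974 (l = 1/(2965 + 9) = 1/2974 ≈ 0.00033625)
-890/l - 1225/J(1/(60 - 21)) = -890/1/2974 - 1225/(35/(60 - 21)) = -890*2974 - 1225/(35/39) = -2646860 - 1225/(35*(1/39)) = -2646860 - 1225/35/39 = -2646860 - 1225*39/35 = -2646860 - 1365 = -2648225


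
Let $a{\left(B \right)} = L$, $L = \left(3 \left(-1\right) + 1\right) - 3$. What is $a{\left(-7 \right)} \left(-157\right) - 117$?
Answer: $668$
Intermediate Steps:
$L = -5$ ($L = \left(-3 + 1\right) - 3 = -2 - 3 = -5$)
$a{\left(B \right)} = -5$
$a{\left(-7 \right)} \left(-157\right) - 117 = \left(-5\right) \left(-157\right) - 117 = 785 - 117 = 668$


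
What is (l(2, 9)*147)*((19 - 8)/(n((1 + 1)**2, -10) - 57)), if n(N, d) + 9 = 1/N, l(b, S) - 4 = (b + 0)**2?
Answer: -51744/263 ≈ -196.75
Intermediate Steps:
l(b, S) = 4 + b**2 (l(b, S) = 4 + (b + 0)**2 = 4 + b**2)
n(N, d) = -9 + 1/N
(l(2, 9)*147)*((19 - 8)/(n((1 + 1)**2, -10) - 57)) = ((4 + 2**2)*147)*((19 - 8)/((-9 + 1/((1 + 1)**2)) - 57)) = ((4 + 4)*147)*(11/((-9 + 1/(2**2)) - 57)) = (8*147)*(11/((-9 + 1/4) - 57)) = 1176*(11/((-9 + 1/4) - 57)) = 1176*(11/(-35/4 - 57)) = 1176*(11/(-263/4)) = 1176*(11*(-4/263)) = 1176*(-44/263) = -51744/263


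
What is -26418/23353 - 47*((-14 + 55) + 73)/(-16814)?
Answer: -159533439/196328671 ≈ -0.81258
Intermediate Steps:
-26418/23353 - 47*((-14 + 55) + 73)/(-16814) = -26418*1/23353 - 47*(41 + 73)*(-1/16814) = -26418/23353 - 47*114*(-1/16814) = -26418/23353 - 5358*(-1/16814) = -26418/23353 + 2679/8407 = -159533439/196328671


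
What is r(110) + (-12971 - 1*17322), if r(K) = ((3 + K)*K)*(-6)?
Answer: -104873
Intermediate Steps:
r(K) = -6*K*(3 + K) (r(K) = (K*(3 + K))*(-6) = -6*K*(3 + K))
r(110) + (-12971 - 1*17322) = -6*110*(3 + 110) + (-12971 - 1*17322) = -6*110*113 + (-12971 - 17322) = -74580 - 30293 = -104873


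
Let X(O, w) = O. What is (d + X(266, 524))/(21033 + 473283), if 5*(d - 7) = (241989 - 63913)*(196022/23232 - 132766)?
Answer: -13730654652719/1435493664 ≈ -9565.1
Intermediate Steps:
d = -13730655425183/2904 (d = 7 + ((241989 - 63913)*(196022/23232 - 132766))/5 = 7 + (178076*(196022*(1/23232) - 132766))/5 = 7 + (178076*(98011/11616 - 132766))/5 = 7 + (178076*(-1542111845/11616))/5 = 7 + (⅕)*(-68653277227555/2904) = 7 - 13730655445511/2904 = -13730655425183/2904 ≈ -4.7282e+9)
(d + X(266, 524))/(21033 + 473283) = (-13730655425183/2904 + 266)/(21033 + 473283) = -13730654652719/2904/494316 = -13730654652719/2904*1/494316 = -13730654652719/1435493664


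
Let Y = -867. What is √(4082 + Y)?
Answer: √3215 ≈ 56.701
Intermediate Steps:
√(4082 + Y) = √(4082 - 867) = √3215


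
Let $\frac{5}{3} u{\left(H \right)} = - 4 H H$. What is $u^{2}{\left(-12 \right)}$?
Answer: $\frac{2985984}{25} \approx 1.1944 \cdot 10^{5}$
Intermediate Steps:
$u{\left(H \right)} = - \frac{12 H^{2}}{5}$ ($u{\left(H \right)} = \frac{3 - 4 H H}{5} = \frac{3 \left(- 4 H^{2}\right)}{5} = - \frac{12 H^{2}}{5}$)
$u^{2}{\left(-12 \right)} = \left(- \frac{12 \left(-12\right)^{2}}{5}\right)^{2} = \left(\left(- \frac{12}{5}\right) 144\right)^{2} = \left(- \frac{1728}{5}\right)^{2} = \frac{2985984}{25}$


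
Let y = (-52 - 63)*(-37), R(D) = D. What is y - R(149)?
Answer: 4106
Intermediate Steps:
y = 4255 (y = -115*(-37) = 4255)
y - R(149) = 4255 - 1*149 = 4255 - 149 = 4106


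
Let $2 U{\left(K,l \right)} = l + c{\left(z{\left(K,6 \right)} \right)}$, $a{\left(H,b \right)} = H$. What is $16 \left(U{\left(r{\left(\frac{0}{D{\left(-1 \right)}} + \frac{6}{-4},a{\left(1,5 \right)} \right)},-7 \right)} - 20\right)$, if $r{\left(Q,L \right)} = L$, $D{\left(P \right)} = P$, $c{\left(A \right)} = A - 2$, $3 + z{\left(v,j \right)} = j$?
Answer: $-368$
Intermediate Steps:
$z{\left(v,j \right)} = -3 + j$
$c{\left(A \right)} = -2 + A$
$U{\left(K,l \right)} = \frac{1}{2} + \frac{l}{2}$ ($U{\left(K,l \right)} = \frac{l + \left(-2 + \left(-3 + 6\right)\right)}{2} = \frac{l + \left(-2 + 3\right)}{2} = \frac{l + 1}{2} = \frac{1 + l}{2} = \frac{1}{2} + \frac{l}{2}$)
$16 \left(U{\left(r{\left(\frac{0}{D{\left(-1 \right)}} + \frac{6}{-4},a{\left(1,5 \right)} \right)},-7 \right)} - 20\right) = 16 \left(\left(\frac{1}{2} + \frac{1}{2} \left(-7\right)\right) - 20\right) = 16 \left(\left(\frac{1}{2} - \frac{7}{2}\right) - 20\right) = 16 \left(-3 - 20\right) = 16 \left(-23\right) = -368$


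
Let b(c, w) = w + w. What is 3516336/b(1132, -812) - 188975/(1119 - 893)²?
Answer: -22488409117/10368428 ≈ -2168.9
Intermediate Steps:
b(c, w) = 2*w
3516336/b(1132, -812) - 188975/(1119 - 893)² = 3516336/((2*(-812))) - 188975/(1119 - 893)² = 3516336/(-1624) - 188975/(226²) = 3516336*(-1/1624) - 188975/51076 = -439542/203 - 188975*1/51076 = -439542/203 - 188975/51076 = -22488409117/10368428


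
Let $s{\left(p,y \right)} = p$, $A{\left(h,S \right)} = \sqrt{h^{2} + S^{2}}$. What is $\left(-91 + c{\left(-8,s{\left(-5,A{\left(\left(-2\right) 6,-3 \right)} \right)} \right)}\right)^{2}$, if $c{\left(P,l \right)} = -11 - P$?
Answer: $8836$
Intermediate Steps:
$A{\left(h,S \right)} = \sqrt{S^{2} + h^{2}}$
$\left(-91 + c{\left(-8,s{\left(-5,A{\left(\left(-2\right) 6,-3 \right)} \right)} \right)}\right)^{2} = \left(-91 - 3\right)^{2} = \left(-94\right)^{2} = 8836$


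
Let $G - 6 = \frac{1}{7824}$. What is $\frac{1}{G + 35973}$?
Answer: $\frac{7824}{281499697} \approx 2.7794 \cdot 10^{-5}$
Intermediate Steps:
$G = \frac{46945}{7824}$ ($G = 6 + \frac{1}{7824} = \frac{46945}{7824} \approx 6.0001$)
$\frac{1}{G + 35973} = \frac{1}{\frac{46945}{7824} + 35973} = \frac{1}{\frac{281499697}{7824}} = \frac{7824}{281499697}$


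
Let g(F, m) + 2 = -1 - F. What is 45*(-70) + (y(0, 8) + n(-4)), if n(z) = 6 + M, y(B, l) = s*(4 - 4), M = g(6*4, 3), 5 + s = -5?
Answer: -3171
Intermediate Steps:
s = -10 (s = -5 - 5 = -10)
g(F, m) = -3 - F (g(F, m) = -2 + (-1 - F) = -3 - F)
M = -27 (M = -3 - 6*4 = -3 - 1*24 = -3 - 24 = -27)
y(B, l) = 0 (y(B, l) = -10*(4 - 4) = -10*0 = 0)
n(z) = -21 (n(z) = 6 - 27 = -21)
45*(-70) + (y(0, 8) + n(-4)) = 45*(-70) + (0 - 21) = -3150 - 21 = -3171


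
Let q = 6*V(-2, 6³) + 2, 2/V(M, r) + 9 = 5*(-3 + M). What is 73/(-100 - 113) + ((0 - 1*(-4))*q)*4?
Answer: 94183/3621 ≈ 26.010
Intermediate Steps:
V(M, r) = 2/(-24 + 5*M) (V(M, r) = 2/(-9 + 5*(-3 + M)) = 2/(-9 + (-15 + 5*M)) = 2/(-24 + 5*M))
q = 28/17 (q = 6*(2/(-24 + 5*(-2))) + 2 = 6*(2/(-24 - 10)) + 2 = 6*(2/(-34)) + 2 = 6*(2*(-1/34)) + 2 = 6*(-1/17) + 2 = -6/17 + 2 = 28/17 ≈ 1.6471)
73/(-100 - 113) + ((0 - 1*(-4))*q)*4 = 73/(-100 - 113) + ((0 - 1*(-4))*(28/17))*4 = 73/(-213) + ((0 + 4)*(28/17))*4 = -1/213*73 + (4*(28/17))*4 = -73/213 + (112/17)*4 = -73/213 + 448/17 = 94183/3621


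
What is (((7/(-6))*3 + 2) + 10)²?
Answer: 289/4 ≈ 72.250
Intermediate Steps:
(((7/(-6))*3 + 2) + 10)² = (((7*(-⅙))*3 + 2) + 10)² = ((-7/6*3 + 2) + 10)² = ((-7/2 + 2) + 10)² = (-3/2 + 10)² = (17/2)² = 289/4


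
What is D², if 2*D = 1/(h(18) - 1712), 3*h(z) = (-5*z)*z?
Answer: 1/20286016 ≈ 4.9295e-8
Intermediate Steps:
h(z) = -5*z²/3 (h(z) = ((-5*z)*z)/3 = (-5*z²)/3 = -5*z²/3)
D = -1/4504 (D = 1/(2*(-5/3*18² - 1712)) = 1/(2*(-5/3*324 - 1712)) = 1/(2*(-540 - 1712)) = (½)/(-2252) = (½)*(-1/2252) = -1/4504 ≈ -0.00022202)
D² = (-1/4504)² = 1/20286016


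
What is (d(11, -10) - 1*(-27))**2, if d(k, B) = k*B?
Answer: 6889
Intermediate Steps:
d(k, B) = B*k
(d(11, -10) - 1*(-27))**2 = (-10*11 - 1*(-27))**2 = (-110 + 27)**2 = (-83)**2 = 6889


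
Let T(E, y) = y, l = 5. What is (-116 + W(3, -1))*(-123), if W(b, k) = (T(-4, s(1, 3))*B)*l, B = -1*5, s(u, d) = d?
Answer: 23493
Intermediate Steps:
B = -5
W(b, k) = -75 (W(b, k) = (3*(-5))*5 = -15*5 = -75)
(-116 + W(3, -1))*(-123) = (-116 - 75)*(-123) = -191*(-123) = 23493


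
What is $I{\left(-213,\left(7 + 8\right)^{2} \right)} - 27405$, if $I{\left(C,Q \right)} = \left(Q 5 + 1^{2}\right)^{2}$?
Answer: $1240471$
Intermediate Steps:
$I{\left(C,Q \right)} = \left(1 + 5 Q\right)^{2}$ ($I{\left(C,Q \right)} = \left(5 Q + 1\right)^{2} = \left(1 + 5 Q\right)^{2}$)
$I{\left(-213,\left(7 + 8\right)^{2} \right)} - 27405 = \left(1 + 5 \left(7 + 8\right)^{2}\right)^{2} - 27405 = \left(1 + 5 \cdot 15^{2}\right)^{2} - 27405 = \left(1 + 5 \cdot 225\right)^{2} - 27405 = \left(1 + 1125\right)^{2} - 27405 = 1126^{2} - 27405 = 1267876 - 27405 = 1240471$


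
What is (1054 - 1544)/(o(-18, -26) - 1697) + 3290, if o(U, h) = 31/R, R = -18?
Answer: 100607150/30577 ≈ 3290.3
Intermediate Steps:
o(U, h) = -31/18 (o(U, h) = 31/(-18) = 31*(-1/18) = -31/18)
(1054 - 1544)/(o(-18, -26) - 1697) + 3290 = (1054 - 1544)/(-31/18 - 1697) + 3290 = -490/(-30577/18) + 3290 = -490*(-18/30577) + 3290 = 8820/30577 + 3290 = 100607150/30577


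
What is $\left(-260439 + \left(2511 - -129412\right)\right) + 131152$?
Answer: $2636$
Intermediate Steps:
$\left(-260439 + \left(2511 - -129412\right)\right) + 131152 = \left(-260439 + \left(2511 + 129412\right)\right) + 131152 = \left(-260439 + 131923\right) + 131152 = -128516 + 131152 = 2636$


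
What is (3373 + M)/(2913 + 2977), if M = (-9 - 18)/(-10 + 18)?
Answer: 26957/47120 ≈ 0.57209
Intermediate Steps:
M = -27/8 ≈ -3.3750
(3373 + M)/(2913 + 2977) = (3373 - 27/8)/(2913 + 2977) = (26957/8)/5890 = (26957/8)*(1/5890) = 26957/47120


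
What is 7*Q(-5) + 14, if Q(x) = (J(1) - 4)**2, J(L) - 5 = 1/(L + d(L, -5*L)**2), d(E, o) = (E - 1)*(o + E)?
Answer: 42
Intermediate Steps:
d(E, o) = (-1 + E)*(E + o)
J(L) = 5 + 1/(L + (-4*L**2 + 4*L)**2) (J(L) = 5 + 1/(L + (L**2 - L - (-5)*L + L*(-5*L))**2) = 5 + 1/(L + (L**2 - L + 5*L - 5*L**2)**2) = 5 + 1/(L + (-4*L**2 + 4*L)**2))
Q(x) = 4 (Q(x) = ((1 + 5*1 + 80*1**2*(1 - 1*1)**2)/(1*(1 + 16*1*(1 - 1*1)**2)) - 4)**2 = (1*(1 + 5 + 80*1*(1 - 1)**2)/(1 + 16*1*(1 - 1)**2) - 4)**2 = (1*(1 + 5 + 80*1*0**2)/(1 + 16*1*0**2) - 4)**2 = (1*(1 + 5 + 80*1*0)/(1 + 16*1*0) - 4)**2 = (1*(1 + 5 + 0)/(1 + 0) - 4)**2 = (1*6/1 - 4)**2 = (1*1*6 - 4)**2 = (6 - 4)**2 = 2**2 = 4)
7*Q(-5) + 14 = 7*4 + 14 = 28 + 14 = 42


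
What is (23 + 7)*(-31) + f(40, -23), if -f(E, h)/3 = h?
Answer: -861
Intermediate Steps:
f(E, h) = -3*h
(23 + 7)*(-31) + f(40, -23) = (23 + 7)*(-31) - 3*(-23) = 30*(-31) + 69 = -930 + 69 = -861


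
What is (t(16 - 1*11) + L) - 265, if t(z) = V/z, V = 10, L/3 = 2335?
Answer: 6742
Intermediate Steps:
L = 7005 (L = 3*2335 = 7005)
t(z) = 10/z
(t(16 - 1*11) + L) - 265 = (10/(16 - 1*11) + 7005) - 265 = (10/(16 - 11) + 7005) - 265 = (10/5 + 7005) - 265 = (10*(⅕) + 7005) - 265 = (2 + 7005) - 265 = 7007 - 265 = 6742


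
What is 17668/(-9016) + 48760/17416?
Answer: 84129/100142 ≈ 0.84010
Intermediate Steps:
17668/(-9016) + 48760/17416 = 17668*(-1/9016) + 48760*(1/17416) = -631/322 + 6095/2177 = 84129/100142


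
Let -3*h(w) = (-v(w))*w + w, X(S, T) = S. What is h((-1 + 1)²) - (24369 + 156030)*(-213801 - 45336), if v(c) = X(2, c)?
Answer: 46748055663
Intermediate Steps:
v(c) = 2
h(w) = w/3 (h(w) = -((-1*2)*w + w)/3 = -(-2*w + w)/3 = -(-1)*w/3 = w/3)
h((-1 + 1)²) - (24369 + 156030)*(-213801 - 45336) = (-1 + 1)²/3 - (24369 + 156030)*(-213801 - 45336) = (⅓)*0² - 180399*(-259137) = (⅓)*0 - 1*(-46748055663) = 0 + 46748055663 = 46748055663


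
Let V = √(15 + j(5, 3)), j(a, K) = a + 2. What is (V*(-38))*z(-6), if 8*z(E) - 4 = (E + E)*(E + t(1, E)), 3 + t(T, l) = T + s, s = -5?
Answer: -760*√22 ≈ -3564.7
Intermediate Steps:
t(T, l) = -8 + T (t(T, l) = -3 + (T - 5) = -3 + (-5 + T) = -8 + T)
z(E) = ½ + E*(-7 + E)/4 (z(E) = ½ + ((E + E)*(E + (-8 + 1)))/8 = ½ + ((2*E)*(E - 7))/8 = ½ + ((2*E)*(-7 + E))/8 = ½ + (2*E*(-7 + E))/8 = ½ + E*(-7 + E)/4)
j(a, K) = 2 + a
V = √22 (V = √(15 + (2 + 5)) = √(15 + 7) = √22 ≈ 4.6904)
(V*(-38))*z(-6) = (√22*(-38))*(½ - 7/4*(-6) + (¼)*(-6)²) = (-38*√22)*(½ + 21/2 + (¼)*36) = (-38*√22)*(½ + 21/2 + 9) = -38*√22*20 = -760*√22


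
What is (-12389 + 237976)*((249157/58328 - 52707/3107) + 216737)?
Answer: 8860128724043475485/181225096 ≈ 4.8890e+10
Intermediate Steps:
(-12389 + 237976)*((249157/58328 - 52707/3107) + 216737) = 225587*((249157*(1/58328) - 52707*1/3107) + 216737) = 225587*((249157/58328 - 52707/3107) + 216737) = 225587*(-2300163097/181225096 + 216737) = 225587*(39275883468655/181225096) = 8860128724043475485/181225096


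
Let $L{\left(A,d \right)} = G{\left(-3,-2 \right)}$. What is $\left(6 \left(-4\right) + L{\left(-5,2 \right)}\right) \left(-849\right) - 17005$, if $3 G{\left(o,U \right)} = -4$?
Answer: $4503$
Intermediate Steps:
$G{\left(o,U \right)} = - \frac{4}{3}$ ($G{\left(o,U \right)} = \frac{1}{3} \left(-4\right) = - \frac{4}{3}$)
$L{\left(A,d \right)} = - \frac{4}{3}$
$\left(6 \left(-4\right) + L{\left(-5,2 \right)}\right) \left(-849\right) - 17005 = \left(6 \left(-4\right) - \frac{4}{3}\right) \left(-849\right) - 17005 = \left(-24 - \frac{4}{3}\right) \left(-849\right) - 17005 = \left(- \frac{76}{3}\right) \left(-849\right) - 17005 = 21508 - 17005 = 4503$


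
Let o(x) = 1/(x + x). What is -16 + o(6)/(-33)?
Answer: -6337/396 ≈ -16.003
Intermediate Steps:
o(x) = 1/(2*x)
-16 + o(6)/(-33) = -16 + ((½)/6)/(-33) = -16 - 1/(66*6) = -16 - 1/33*1/12 = -16 - 1/396 = -6337/396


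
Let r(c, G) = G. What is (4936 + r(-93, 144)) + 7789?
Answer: 12869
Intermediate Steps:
(4936 + r(-93, 144)) + 7789 = (4936 + 144) + 7789 = 5080 + 7789 = 12869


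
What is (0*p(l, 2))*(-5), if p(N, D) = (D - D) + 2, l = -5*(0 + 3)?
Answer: 0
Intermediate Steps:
l = -15 (l = -5*3 = -15)
p(N, D) = 2 (p(N, D) = 0 + 2 = 2)
(0*p(l, 2))*(-5) = (0*2)*(-5) = 0*(-5) = 0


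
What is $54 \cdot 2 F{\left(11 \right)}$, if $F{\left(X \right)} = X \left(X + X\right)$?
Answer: $26136$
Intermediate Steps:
$F{\left(X \right)} = 2 X^{2}$ ($F{\left(X \right)} = X 2 X = 2 X^{2}$)
$54 \cdot 2 F{\left(11 \right)} = 54 \cdot 2 \cdot 2 \cdot 11^{2} = 108 \cdot 2 \cdot 121 = 108 \cdot 242 = 26136$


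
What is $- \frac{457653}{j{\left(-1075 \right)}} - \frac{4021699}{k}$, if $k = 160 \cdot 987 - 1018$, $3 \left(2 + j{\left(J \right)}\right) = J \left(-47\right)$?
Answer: $- \frac{59798889257}{1132361734} \approx -52.809$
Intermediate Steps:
$j{\left(J \right)} = -2 - \frac{47 J}{3}$ ($j{\left(J \right)} = -2 + \frac{J \left(-47\right)}{3} = -2 + \frac{\left(-47\right) J}{3} = -2 - \frac{47 J}{3}$)
$k = 156902$ ($k = 157920 - 1018 = 156902$)
$- \frac{457653}{j{\left(-1075 \right)}} - \frac{4021699}{k} = - \frac{457653}{-2 - - \frac{50525}{3}} - \frac{4021699}{156902} = - \frac{457653}{-2 + \frac{50525}{3}} - \frac{4021699}{156902} = - \frac{457653}{\frac{50519}{3}} - \frac{4021699}{156902} = \left(-457653\right) \frac{3}{50519} - \frac{4021699}{156902} = - \frac{196137}{7217} - \frac{4021699}{156902} = - \frac{59798889257}{1132361734}$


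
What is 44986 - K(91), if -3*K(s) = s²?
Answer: 143239/3 ≈ 47746.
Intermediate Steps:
K(s) = -s²/3
44986 - K(91) = 44986 - (-1)*91²/3 = 44986 - (-1)*8281/3 = 44986 - 1*(-8281/3) = 44986 + 8281/3 = 143239/3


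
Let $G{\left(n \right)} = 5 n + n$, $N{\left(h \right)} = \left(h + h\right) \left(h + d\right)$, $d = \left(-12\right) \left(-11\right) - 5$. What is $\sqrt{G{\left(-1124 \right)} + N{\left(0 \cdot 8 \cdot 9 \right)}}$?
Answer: $2 i \sqrt{1686} \approx 82.122 i$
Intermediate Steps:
$d = 127$ ($d = 132 - 5 = 127$)
$N{\left(h \right)} = 2 h \left(127 + h\right)$ ($N{\left(h \right)} = \left(h + h\right) \left(h + 127\right) = 2 h \left(127 + h\right)$)
$G{\left(n \right)} = 6 n$
$\sqrt{G{\left(-1124 \right)} + N{\left(0 \cdot 8 \cdot 9 \right)}} = \sqrt{6 \left(-1124\right) + 2 \cdot 0 \cdot 8 \cdot 9 \left(127 + 0 \cdot 8 \cdot 9\right)} = \sqrt{-6744 + 2 \cdot 0 \cdot 9 \left(127 + 0 \cdot 9\right)} = \sqrt{-6744 + 2 \cdot 0 \left(127 + 0\right)} = \sqrt{-6744 + 2 \cdot 0 \cdot 127} = \sqrt{-6744 + 0} = \sqrt{-6744} = 2 i \sqrt{1686}$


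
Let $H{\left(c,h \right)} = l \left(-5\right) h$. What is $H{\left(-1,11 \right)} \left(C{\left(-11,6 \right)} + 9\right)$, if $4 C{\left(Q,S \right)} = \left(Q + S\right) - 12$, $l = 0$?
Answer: $0$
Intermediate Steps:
$H{\left(c,h \right)} = 0$ ($H{\left(c,h \right)} = 0 \left(-5\right) h = 0 h = 0$)
$C{\left(Q,S \right)} = -3 + \frac{Q}{4} + \frac{S}{4}$ ($C{\left(Q,S \right)} = \frac{\left(Q + S\right) - 12}{4} = \frac{-12 + Q + S}{4} = -3 + \frac{Q}{4} + \frac{S}{4}$)
$H{\left(-1,11 \right)} \left(C{\left(-11,6 \right)} + 9\right) = 0 \left(\left(-3 + \frac{1}{4} \left(-11\right) + \frac{1}{4} \cdot 6\right) + 9\right) = 0 \left(\left(-3 - \frac{11}{4} + \frac{3}{2}\right) + 9\right) = 0 \left(- \frac{17}{4} + 9\right) = 0 \cdot \frac{19}{4} = 0$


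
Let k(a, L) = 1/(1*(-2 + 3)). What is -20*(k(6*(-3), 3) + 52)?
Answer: -1060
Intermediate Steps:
k(a, L) = 1 (k(a, L) = 1/(1*1) = 1/1 = 1)
-20*(k(6*(-3), 3) + 52) = -20*(1 + 52) = -20*53 = -1060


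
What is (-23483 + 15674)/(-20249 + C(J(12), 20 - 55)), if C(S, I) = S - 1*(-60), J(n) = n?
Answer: 7809/20177 ≈ 0.38702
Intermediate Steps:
C(S, I) = 60 + S (C(S, I) = S + 60 = 60 + S)
(-23483 + 15674)/(-20249 + C(J(12), 20 - 55)) = (-23483 + 15674)/(-20249 + (60 + 12)) = -7809/(-20249 + 72) = -7809/(-20177) = -7809*(-1/20177) = 7809/20177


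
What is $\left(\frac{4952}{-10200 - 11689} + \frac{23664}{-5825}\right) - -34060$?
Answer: $\frac{4342219828804}{127503425} \approx 34056.0$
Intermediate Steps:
$\left(\frac{4952}{-10200 - 11689} + \frac{23664}{-5825}\right) - -34060 = \left(\frac{4952}{-21889} + 23664 \left(- \frac{1}{5825}\right)\right) + 34060 = \left(4952 \left(- \frac{1}{21889}\right) - \frac{23664}{5825}\right) + 34060 = \left(- \frac{4952}{21889} - \frac{23664}{5825}\right) + 34060 = - \frac{546826696}{127503425} + 34060 = \frac{4342219828804}{127503425}$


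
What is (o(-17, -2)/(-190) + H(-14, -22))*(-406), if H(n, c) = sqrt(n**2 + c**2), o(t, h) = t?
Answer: -3451/95 - 812*sqrt(170) ≈ -10624.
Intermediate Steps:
H(n, c) = sqrt(c**2 + n**2)
(o(-17, -2)/(-190) + H(-14, -22))*(-406) = (-17/(-190) + sqrt((-22)**2 + (-14)**2))*(-406) = (-17*(-1/190) + sqrt(484 + 196))*(-406) = (17/190 + sqrt(680))*(-406) = (17/190 + 2*sqrt(170))*(-406) = -3451/95 - 812*sqrt(170)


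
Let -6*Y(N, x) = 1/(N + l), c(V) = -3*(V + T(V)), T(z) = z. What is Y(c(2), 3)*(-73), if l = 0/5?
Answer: -73/72 ≈ -1.0139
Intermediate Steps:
l = 0 (l = 0*(⅕) = 0)
c(V) = -6*V (c(V) = -3*(V + V) = -6*V)
Y(N, x) = -1/(6*N) (Y(N, x) = -1/(6*(N + 0)) = -1/(6*N))
Y(c(2), 3)*(-73) = -1/(6*((-6*2)))*(-73) = -⅙/(-12)*(-73) = -⅙*(-1/12)*(-73) = (1/72)*(-73) = -73/72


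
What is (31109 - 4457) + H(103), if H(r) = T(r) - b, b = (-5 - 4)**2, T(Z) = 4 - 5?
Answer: 26570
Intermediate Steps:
T(Z) = -1
b = 81 (b = (-9)**2 = 81)
H(r) = -82 (H(r) = -1 - 1*81 = -1 - 81 = -82)
(31109 - 4457) + H(103) = (31109 - 4457) - 82 = 26652 - 82 = 26570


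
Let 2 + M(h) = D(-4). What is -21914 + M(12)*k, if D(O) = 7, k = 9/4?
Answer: -87611/4 ≈ -21903.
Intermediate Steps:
k = 9/4 (k = 9*(1/4) = 9/4 ≈ 2.2500)
M(h) = 5 (M(h) = -2 + 7 = 5)
-21914 + M(12)*k = -21914 + 5*(9/4) = -21914 + 45/4 = -87611/4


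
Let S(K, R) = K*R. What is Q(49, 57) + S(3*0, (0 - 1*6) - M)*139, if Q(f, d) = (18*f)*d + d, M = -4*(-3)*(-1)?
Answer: 50331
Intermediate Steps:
M = -12 (M = 12*(-1) = -12)
Q(f, d) = d + 18*d*f (Q(f, d) = 18*d*f + d = d + 18*d*f)
Q(49, 57) + S(3*0, (0 - 1*6) - M)*139 = 57*(1 + 18*49) + ((3*0)*((0 - 1*6) - 1*(-12)))*139 = 57*(1 + 882) + (0*((0 - 6) + 12))*139 = 57*883 + (0*(-6 + 12))*139 = 50331 + (0*6)*139 = 50331 + 0*139 = 50331 + 0 = 50331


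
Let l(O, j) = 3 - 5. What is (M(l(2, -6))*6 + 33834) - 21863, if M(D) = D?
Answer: 11959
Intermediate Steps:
l(O, j) = -2
(M(l(2, -6))*6 + 33834) - 21863 = (-2*6 + 33834) - 21863 = (-12 + 33834) - 21863 = 33822 - 21863 = 11959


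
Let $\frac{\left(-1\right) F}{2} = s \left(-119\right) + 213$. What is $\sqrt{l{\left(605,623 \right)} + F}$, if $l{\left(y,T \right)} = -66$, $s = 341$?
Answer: $\sqrt{80666} \approx 284.02$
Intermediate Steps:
$F = 80732$ ($F = - 2 \left(341 \left(-119\right) + 213\right) = - 2 \left(-40579 + 213\right) = \left(-2\right) \left(-40366\right) = 80732$)
$\sqrt{l{\left(605,623 \right)} + F} = \sqrt{-66 + 80732} = \sqrt{80666}$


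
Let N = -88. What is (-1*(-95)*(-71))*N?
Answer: 593560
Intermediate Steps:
(-1*(-95)*(-71))*N = (-1*(-95)*(-71))*(-88) = (95*(-71))*(-88) = -6745*(-88) = 593560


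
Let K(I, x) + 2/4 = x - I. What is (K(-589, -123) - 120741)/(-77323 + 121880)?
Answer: -240551/89114 ≈ -2.6994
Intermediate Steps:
K(I, x) = -½ + x - I (K(I, x) = -½ + (x - I) = -½ + x - I)
(K(-589, -123) - 120741)/(-77323 + 121880) = ((-½ - 123 - 1*(-589)) - 120741)/(-77323 + 121880) = ((-½ - 123 + 589) - 120741)/44557 = (931/2 - 120741)*(1/44557) = -240551/2*1/44557 = -240551/89114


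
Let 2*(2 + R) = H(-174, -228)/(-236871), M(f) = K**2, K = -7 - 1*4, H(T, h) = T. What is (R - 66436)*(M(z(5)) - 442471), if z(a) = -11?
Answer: 257828373483550/8773 ≈ 2.9389e+10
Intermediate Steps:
K = -11 (K = -7 - 4 = -11)
M(f) = 121 (M(f) = (-11)**2 = 121)
R = -157885/78957 (R = -2 + (-174/(-236871))/2 = -2 + (-174*(-1/236871))/2 = -2 + (1/2)*(58/78957) = -2 + 29/78957 = -157885/78957 ≈ -1.9996)
(R - 66436)*(M(z(5)) - 442471) = (-157885/78957 - 66436)*(121 - 442471) = -5245745137/78957*(-442350) = 257828373483550/8773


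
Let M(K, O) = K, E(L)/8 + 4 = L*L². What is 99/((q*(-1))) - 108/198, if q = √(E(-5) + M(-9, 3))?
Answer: -6/11 + 33*I*√1041/347 ≈ -0.54545 + 3.0684*I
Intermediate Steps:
E(L) = -32 + 8*L³ (E(L) = -32 + 8*(L*L²) = -32 + 8*L³)
q = I*√1041 (q = √((-32 + 8*(-5)³) - 9) = √((-32 + 8*(-125)) - 9) = √((-32 - 1000) - 9) = √(-1032 - 9) = √(-1041) = I*√1041 ≈ 32.265*I)
99/((q*(-1))) - 108/198 = 99/(((I*√1041)*(-1))) - 108/198 = 99/((-I*√1041)) - 108*1/198 = 99*(I*√1041/1041) - 6/11 = 33*I*√1041/347 - 6/11 = -6/11 + 33*I*√1041/347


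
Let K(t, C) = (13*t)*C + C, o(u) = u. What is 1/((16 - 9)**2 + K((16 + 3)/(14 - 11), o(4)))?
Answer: 3/1147 ≈ 0.0026155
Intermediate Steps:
K(t, C) = C + 13*C*t (K(t, C) = 13*C*t + C = C + 13*C*t)
1/((16 - 9)**2 + K((16 + 3)/(14 - 11), o(4))) = 1/((16 - 9)**2 + 4*(1 + 13*((16 + 3)/(14 - 11)))) = 1/(7**2 + 4*(1 + 13*(19/3))) = 1/(49 + 4*(1 + 13*(19*(1/3)))) = 1/(49 + 4*(1 + 13*(19/3))) = 1/(49 + 4*(1 + 247/3)) = 1/(49 + 4*(250/3)) = 1/(49 + 1000/3) = 1/(1147/3) = 3/1147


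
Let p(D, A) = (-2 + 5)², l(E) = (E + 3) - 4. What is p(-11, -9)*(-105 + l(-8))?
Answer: -1026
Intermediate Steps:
l(E) = -1 + E (l(E) = (3 + E) - 4 = -1 + E)
p(D, A) = 9 (p(D, A) = 3² = 9)
p(-11, -9)*(-105 + l(-8)) = 9*(-105 + (-1 - 8)) = 9*(-105 - 9) = 9*(-114) = -1026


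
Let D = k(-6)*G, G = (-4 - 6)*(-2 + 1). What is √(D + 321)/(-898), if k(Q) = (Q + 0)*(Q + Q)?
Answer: -√1041/898 ≈ -0.035929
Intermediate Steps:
G = 10 (G = -10*(-1) = 10)
k(Q) = 2*Q² (k(Q) = Q*(2*Q) = 2*Q²)
D = 720 (D = (2*(-6)²)*10 = (2*36)*10 = 72*10 = 720)
√(D + 321)/(-898) = √(720 + 321)/(-898) = √1041*(-1/898) = -√1041/898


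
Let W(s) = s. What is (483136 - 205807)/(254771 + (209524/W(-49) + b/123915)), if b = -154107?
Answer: 11455074345/10346644606 ≈ 1.1071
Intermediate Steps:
(483136 - 205807)/(254771 + (209524/W(-49) + b/123915)) = (483136 - 205807)/(254771 + (209524/(-49) - 154107/123915)) = 277329/(254771 + (209524*(-1/49) - 154107*1/123915)) = 277329/(254771 + (-4276 - 51369/41305)) = 277329/(254771 - 176671549/41305) = 277329/(10346644606/41305) = 277329*(41305/10346644606) = 11455074345/10346644606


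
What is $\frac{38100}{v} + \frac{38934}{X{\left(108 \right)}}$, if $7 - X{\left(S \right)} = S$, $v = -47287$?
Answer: $- \frac{1844920158}{4775987} \approx -386.29$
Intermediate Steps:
$X{\left(S \right)} = 7 - S$
$\frac{38100}{v} + \frac{38934}{X{\left(108 \right)}} = \frac{38100}{-47287} + \frac{38934}{7 - 108} = 38100 \left(- \frac{1}{47287}\right) + \frac{38934}{7 - 108} = - \frac{38100}{47287} + \frac{38934}{-101} = - \frac{38100}{47287} + 38934 \left(- \frac{1}{101}\right) = - \frac{38100}{47287} - \frac{38934}{101} = - \frac{1844920158}{4775987}$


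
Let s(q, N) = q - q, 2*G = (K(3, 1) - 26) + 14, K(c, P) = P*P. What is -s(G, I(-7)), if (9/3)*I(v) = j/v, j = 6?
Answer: 0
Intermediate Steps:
K(c, P) = P**2
G = -11/2 (G = ((1**2 - 26) + 14)/2 = ((1 - 26) + 14)/2 = (-25 + 14)/2 = (1/2)*(-11) = -11/2 ≈ -5.5000)
I(v) = 2/v (I(v) = (6/v)/3 = 2/v)
s(q, N) = 0
-s(G, I(-7)) = -1*0 = 0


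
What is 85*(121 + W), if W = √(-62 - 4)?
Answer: 10285 + 85*I*√66 ≈ 10285.0 + 690.54*I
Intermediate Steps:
W = I*√66 (W = √(-66) = I*√66 ≈ 8.124*I)
85*(121 + W) = 85*(121 + I*√66) = 10285 + 85*I*√66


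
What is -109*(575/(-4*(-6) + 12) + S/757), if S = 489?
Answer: -49363811/27252 ≈ -1811.4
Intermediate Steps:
-109*(575/(-4*(-6) + 12) + S/757) = -109*(575/(-4*(-6) + 12) + 489/757) = -109*(575/(24 + 12) + 489*(1/757)) = -109*(575/36 + 489/757) = -109*452879/27252 = -49363811/27252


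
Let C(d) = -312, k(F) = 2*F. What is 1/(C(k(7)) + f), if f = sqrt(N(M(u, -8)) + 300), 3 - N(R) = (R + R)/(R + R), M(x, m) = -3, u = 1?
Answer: -156/48521 - sqrt(302)/97042 ≈ -0.0033942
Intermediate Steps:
N(R) = 2 (N(R) = 3 - (R + R)/(R + R) = 3 - 2*R/(2*R) = 3 - 2*R*1/(2*R) = 3 - 1*1 = 3 - 1 = 2)
f = sqrt(302) (f = sqrt(2 + 300) = sqrt(302) ≈ 17.378)
1/(C(k(7)) + f) = 1/(-312 + sqrt(302))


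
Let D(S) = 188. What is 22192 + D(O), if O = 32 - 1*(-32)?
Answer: 22380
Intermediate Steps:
O = 64 (O = 32 + 32 = 64)
22192 + D(O) = 22192 + 188 = 22380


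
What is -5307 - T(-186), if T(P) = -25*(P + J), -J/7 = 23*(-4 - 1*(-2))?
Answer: -1907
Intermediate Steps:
J = 322 (J = -161*(-4 - 1*(-2)) = -161*(-4 + 2) = -161*(-2) = -7*(-46) = 322)
T(P) = -8050 - 25*P (T(P) = -25*(P + 322) = -25*(322 + P) = -8050 - 25*P)
-5307 - T(-186) = -5307 - (-8050 - 25*(-186)) = -5307 - (-8050 + 4650) = -5307 - 1*(-3400) = -5307 + 3400 = -1907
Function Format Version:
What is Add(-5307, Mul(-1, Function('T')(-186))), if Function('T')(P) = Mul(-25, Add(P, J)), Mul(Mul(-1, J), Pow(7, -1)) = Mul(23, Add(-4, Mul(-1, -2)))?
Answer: -1907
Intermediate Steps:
J = 322 (J = Mul(-7, Mul(23, Add(-4, Mul(-1, -2)))) = Mul(-7, Mul(23, Add(-4, 2))) = Mul(-7, Mul(23, -2)) = Mul(-7, -46) = 322)
Function('T')(P) = Add(-8050, Mul(-25, P)) (Function('T')(P) = Mul(-25, Add(P, 322)) = Mul(-25, Add(322, P)) = Add(-8050, Mul(-25, P)))
Add(-5307, Mul(-1, Function('T')(-186))) = Add(-5307, Mul(-1, Add(-8050, Mul(-25, -186)))) = Add(-5307, Mul(-1, Add(-8050, 4650))) = Add(-5307, Mul(-1, -3400)) = Add(-5307, 3400) = -1907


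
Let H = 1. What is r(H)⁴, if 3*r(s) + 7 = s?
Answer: 16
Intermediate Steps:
r(s) = -7/3 + s/3
r(H)⁴ = (-7/3 + (⅓)*1)⁴ = (-7/3 + ⅓)⁴ = (-2)⁴ = 16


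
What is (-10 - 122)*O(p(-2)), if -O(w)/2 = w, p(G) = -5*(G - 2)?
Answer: 5280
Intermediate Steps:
p(G) = 10 - 5*G (p(G) = -5*(-2 + G) = 10 - 5*G)
O(w) = -2*w
(-10 - 122)*O(p(-2)) = (-10 - 122)*(-2*(10 - 5*(-2))) = -(-264)*(10 + 10) = -(-264)*20 = -132*(-40) = 5280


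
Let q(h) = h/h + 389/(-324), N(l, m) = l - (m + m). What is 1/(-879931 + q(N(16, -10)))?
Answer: -324/285097709 ≈ -1.1365e-6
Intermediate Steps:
N(l, m) = l - 2*m
q(h) = -65/324 (q(h) = 1 + 389*(-1/324) = 1 - 389/324 = -65/324)
1/(-879931 + q(N(16, -10))) = 1/(-879931 - 65/324) = 1/(-285097709/324) = -324/285097709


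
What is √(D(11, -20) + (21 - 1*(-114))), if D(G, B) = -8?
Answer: √127 ≈ 11.269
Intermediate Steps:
√(D(11, -20) + (21 - 1*(-114))) = √(-8 + (21 - 1*(-114))) = √(-8 + (21 + 114)) = √(-8 + 135) = √127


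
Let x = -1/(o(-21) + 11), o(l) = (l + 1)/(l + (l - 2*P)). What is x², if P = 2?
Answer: 529/69169 ≈ 0.0076479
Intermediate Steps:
o(l) = (1 + l)/(-4 + 2*l) (o(l) = (l + 1)/(l + (l - 2*2)) = (1 + l)/(l + (l - 1*4)) = (1 + l)/(l + (l - 4)) = (1 + l)/(l + (-4 + l)) = (1 + l)/(-4 + 2*l))
x = -23/263 (x = -1/((1 - 21)/(2*(-2 - 21)) + 11) = -1/((½)*(-20)/(-23) + 11) = -1/((½)*(-1/23)*(-20) + 11) = -1/(10/23 + 11) = -1/263/23 = -1*23/263 = -23/263 ≈ -0.087452)
x² = (-23/263)² = 529/69169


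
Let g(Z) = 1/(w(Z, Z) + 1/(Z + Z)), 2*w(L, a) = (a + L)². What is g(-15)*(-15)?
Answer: -450/13499 ≈ -0.033336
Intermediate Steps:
w(L, a) = (L + a)²/2 (w(L, a) = (a + L)²/2 = (L + a)²/2)
g(Z) = 1/(1/(2*Z) + 2*Z²) (g(Z) = 1/((Z + Z)²/2 + 1/(Z + Z)) = 1/((2*Z)²/2 + 1/(2*Z)) = 1/((4*Z²)/2 + 1/(2*Z)) = 1/(2*Z² + 1/(2*Z)) = 1/(1/(2*Z) + 2*Z²))
g(-15)*(-15) = (2*(-15)/(1 + 4*(-15)³))*(-15) = (2*(-15)/(1 + 4*(-3375)))*(-15) = (2*(-15)/(1 - 13500))*(-15) = (2*(-15)/(-13499))*(-15) = (2*(-15)*(-1/13499))*(-15) = (30/13499)*(-15) = -450/13499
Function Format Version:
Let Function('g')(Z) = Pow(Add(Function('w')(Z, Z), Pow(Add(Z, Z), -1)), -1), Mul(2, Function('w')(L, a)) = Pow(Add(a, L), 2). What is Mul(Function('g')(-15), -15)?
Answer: Rational(-450, 13499) ≈ -0.033336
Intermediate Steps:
Function('w')(L, a) = Mul(Rational(1, 2), Pow(Add(L, a), 2)) (Function('w')(L, a) = Mul(Rational(1, 2), Pow(Add(a, L), 2)) = Mul(Rational(1, 2), Pow(Add(L, a), 2)))
Function('g')(Z) = Pow(Add(Mul(Rational(1, 2), Pow(Z, -1)), Mul(2, Pow(Z, 2))), -1) (Function('g')(Z) = Pow(Add(Mul(Rational(1, 2), Pow(Add(Z, Z), 2)), Pow(Add(Z, Z), -1)), -1) = Pow(Add(Mul(Rational(1, 2), Pow(Mul(2, Z), 2)), Pow(Mul(2, Z), -1)), -1) = Pow(Add(Mul(Rational(1, 2), Mul(4, Pow(Z, 2))), Mul(Rational(1, 2), Pow(Z, -1))), -1) = Pow(Add(Mul(2, Pow(Z, 2)), Mul(Rational(1, 2), Pow(Z, -1))), -1) = Pow(Add(Mul(Rational(1, 2), Pow(Z, -1)), Mul(2, Pow(Z, 2))), -1))
Mul(Function('g')(-15), -15) = Mul(Mul(2, -15, Pow(Add(1, Mul(4, Pow(-15, 3))), -1)), -15) = Mul(Mul(2, -15, Pow(Add(1, Mul(4, -3375)), -1)), -15) = Mul(Mul(2, -15, Pow(Add(1, -13500), -1)), -15) = Mul(Mul(2, -15, Pow(-13499, -1)), -15) = Mul(Mul(2, -15, Rational(-1, 13499)), -15) = Mul(Rational(30, 13499), -15) = Rational(-450, 13499)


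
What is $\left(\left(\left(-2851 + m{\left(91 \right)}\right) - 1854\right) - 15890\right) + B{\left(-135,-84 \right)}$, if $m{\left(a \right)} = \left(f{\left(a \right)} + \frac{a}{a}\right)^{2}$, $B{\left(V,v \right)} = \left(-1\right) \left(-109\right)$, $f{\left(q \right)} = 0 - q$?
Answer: $-12386$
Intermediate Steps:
$f{\left(q \right)} = - q$
$B{\left(V,v \right)} = 109$
$m{\left(a \right)} = \left(1 - a\right)^{2}$ ($m{\left(a \right)} = \left(- a + \frac{a}{a}\right)^{2} = \left(- a + 1\right)^{2} = \left(1 - a\right)^{2}$)
$\left(\left(\left(-2851 + m{\left(91 \right)}\right) - 1854\right) - 15890\right) + B{\left(-135,-84 \right)} = \left(\left(\left(-2851 + \left(-1 + 91\right)^{2}\right) - 1854\right) - 15890\right) + 109 = \left(\left(\left(-2851 + 90^{2}\right) - 1854\right) - 15890\right) + 109 = \left(\left(\left(-2851 + 8100\right) - 1854\right) - 15890\right) + 109 = \left(\left(5249 - 1854\right) - 15890\right) + 109 = \left(3395 - 15890\right) + 109 = -12495 + 109 = -12386$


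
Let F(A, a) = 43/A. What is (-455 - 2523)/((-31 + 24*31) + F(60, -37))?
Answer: -178680/42823 ≈ -4.1725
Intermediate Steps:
(-455 - 2523)/((-31 + 24*31) + F(60, -37)) = (-455 - 2523)/((-31 + 24*31) + 43/60) = -2978/((-31 + 744) + 43*(1/60)) = -2978/(713 + 43/60) = -2978/42823/60 = -2978*60/42823 = -178680/42823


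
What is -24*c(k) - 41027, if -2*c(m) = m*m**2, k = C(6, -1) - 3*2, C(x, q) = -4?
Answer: -53027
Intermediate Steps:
k = -10 (k = -4 - 3*2 = -4 - 6 = -10)
c(m) = -m**3/2 (c(m) = -m*m**2/2 = -m**3/2)
-24*c(k) - 41027 = -(-12)*(-10)**3 - 41027 = -(-12)*(-1000) - 41027 = -24*500 - 41027 = -12000 - 41027 = -53027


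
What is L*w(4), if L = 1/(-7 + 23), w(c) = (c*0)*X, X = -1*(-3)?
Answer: 0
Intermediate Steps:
X = 3
w(c) = 0 (w(c) = (c*0)*3 = 0*3 = 0)
L = 1/16 ≈ 0.062500
L*w(4) = (1/16)*0 = 0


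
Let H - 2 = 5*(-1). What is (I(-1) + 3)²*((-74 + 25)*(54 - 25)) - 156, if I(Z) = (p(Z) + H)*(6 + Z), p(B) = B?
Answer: -410825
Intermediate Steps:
H = -3 (H = 2 + 5*(-1) = 2 - 5 = -3)
I(Z) = (-3 + Z)*(6 + Z) (I(Z) = (Z - 3)*(6 + Z) = (-3 + Z)*(6 + Z))
(I(-1) + 3)²*((-74 + 25)*(54 - 25)) - 156 = ((-18 + (-1)² + 3*(-1)) + 3)²*((-74 + 25)*(54 - 25)) - 156 = ((-18 + 1 - 3) + 3)²*(-49*29) - 156 = (-20 + 3)²*(-1421) - 156 = (-17)²*(-1421) - 156 = 289*(-1421) - 156 = -410669 - 156 = -410825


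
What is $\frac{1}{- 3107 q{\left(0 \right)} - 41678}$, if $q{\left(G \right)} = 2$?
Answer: $- \frac{1}{47892} \approx -2.088 \cdot 10^{-5}$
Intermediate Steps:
$\frac{1}{- 3107 q{\left(0 \right)} - 41678} = \frac{1}{\left(-3107\right) 2 - 41678} = \frac{1}{-6214 - 41678} = \frac{1}{-47892} = - \frac{1}{47892}$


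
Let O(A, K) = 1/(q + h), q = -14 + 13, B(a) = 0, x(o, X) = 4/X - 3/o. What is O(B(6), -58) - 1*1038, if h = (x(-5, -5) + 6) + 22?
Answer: -139087/134 ≈ -1038.0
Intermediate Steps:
x(o, X) = -3/o + 4/X
q = -1
h = 139/5 (h = ((-3/(-5) + 4/(-5)) + 6) + 22 = ((-3*(-⅕) + 4*(-⅕)) + 6) + 22 = ((⅗ - ⅘) + 6) + 22 = (-⅕ + 6) + 22 = 29/5 + 22 = 139/5 ≈ 27.800)
O(A, K) = 5/134 (O(A, K) = 1/(-1 + 139/5) = 1/(134/5) = 5/134)
O(B(6), -58) - 1*1038 = 5/134 - 1*1038 = 5/134 - 1038 = -139087/134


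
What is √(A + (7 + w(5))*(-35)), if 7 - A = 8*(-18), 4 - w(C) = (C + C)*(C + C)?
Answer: √3266 ≈ 57.149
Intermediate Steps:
w(C) = 4 - 4*C² (w(C) = 4 - (C + C)*(C + C) = 4 - 2*C*2*C = 4 - 4*C²)
A = 151 (A = 7 - 8*(-18) = 7 - 1*(-144) = 7 + 144 = 151)
√(A + (7 + w(5))*(-35)) = √(151 + (7 + (4 - 4*5²))*(-35)) = √(151 + (7 + (4 - 4*25))*(-35)) = √(151 + (7 + (4 - 100))*(-35)) = √(151 + (7 - 96)*(-35)) = √(151 - 89*(-35)) = √(151 + 3115) = √3266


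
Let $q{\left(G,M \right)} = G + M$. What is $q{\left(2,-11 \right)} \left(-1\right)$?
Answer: $9$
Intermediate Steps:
$q{\left(2,-11 \right)} \left(-1\right) = \left(2 - 11\right) \left(-1\right) = \left(-9\right) \left(-1\right) = 9$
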